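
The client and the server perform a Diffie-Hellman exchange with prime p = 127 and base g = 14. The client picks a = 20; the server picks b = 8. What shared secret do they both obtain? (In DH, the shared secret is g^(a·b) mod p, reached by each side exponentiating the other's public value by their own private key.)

104

The client sends A = g^a mod p = 14^20 mod 127.
14^1 ≡ 14 (mod 127)
14^2 = (14^1)^2 ≡ 14^2 = 196 ≡ 69 (mod 127)
14^4 = (14^2)^2 ≡ 69^2 = 4761 ≡ 62 (mod 127)
14^8 = (14^4)^2 ≡ 62^2 = 3844 ≡ 34 (mod 127)
14^16 = (14^8)^2 ≡ 34^2 = 1156 ≡ 13 (mod 127)
14^20 = 14^16 · 14^4 ≡ 13 · 62 ≡ 44 (mod 127).
So A = 44. The server then computes K = A^b mod p = 44^8 mod 127.
44^1 ≡ 44 (mod 127)
44^2 = (44^1)^2 ≡ 44^2 = 1936 ≡ 31 (mod 127)
44^4 = (44^2)^2 ≡ 31^2 = 961 ≡ 72 (mod 127)
44^8 = (44^4)^2 ≡ 72^2 = 5184 ≡ 104 (mod 127)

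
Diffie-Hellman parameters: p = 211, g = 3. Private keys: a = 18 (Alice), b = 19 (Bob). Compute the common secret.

Alice sends A = g^a mod p = 3^18 mod 211.
3^1 ≡ 3 (mod 211)
3^2 = (3^1)^2 ≡ 3^2 = 9 ≡ 9 (mod 211)
3^4 = (3^2)^2 ≡ 9^2 = 81 ≡ 81 (mod 211)
3^8 = (3^4)^2 ≡ 81^2 = 6561 ≡ 20 (mod 211)
3^16 = (3^8)^2 ≡ 20^2 = 400 ≡ 189 (mod 211)
3^18 = 3^16 · 3^2 ≡ 189 · 9 ≡ 13 (mod 211).
So A = 13. Bob then computes K = A^b mod p = 13^19 mod 211.
13^1 ≡ 13 (mod 211)
13^2 = (13^1)^2 ≡ 13^2 = 169 ≡ 169 (mod 211)
13^4 = (13^2)^2 ≡ 169^2 = 28561 ≡ 76 (mod 211)
13^8 = (13^4)^2 ≡ 76^2 = 5776 ≡ 79 (mod 211)
13^16 = (13^8)^2 ≡ 79^2 = 6241 ≡ 122 (mod 211)
13^19 = 13^16 · 13^2 · 13^1 ≡ 122 · 169 · 13 ≡ 64 (mod 211).

64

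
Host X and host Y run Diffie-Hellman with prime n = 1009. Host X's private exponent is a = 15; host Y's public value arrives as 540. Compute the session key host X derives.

469

Shared key K = 540^15 mod 1009.
540^1 ≡ 540 (mod 1009)
540^2 = (540^1)^2 ≡ 540^2 = 291600 ≡ 1008 (mod 1009)
540^4 = (540^2)^2 ≡ 1008^2 = 1016064 ≡ 1 (mod 1009)
540^8 = (540^4)^2 ≡ 1^2 = 1 ≡ 1 (mod 1009)
540^15 = 540^8 · 540^4 · 540^2 · 540^1 ≡ 1 · 1 · 1008 · 540 ≡ 469 (mod 1009).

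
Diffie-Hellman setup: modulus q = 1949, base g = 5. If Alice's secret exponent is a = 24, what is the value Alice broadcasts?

Public value = 5^24 (mod 1949).
5^1 ≡ 5 (mod 1949)
5^2 = (5^1)^2 ≡ 5^2 = 25 ≡ 25 (mod 1949)
5^4 = (5^2)^2 ≡ 25^2 = 625 ≡ 625 (mod 1949)
5^8 = (5^4)^2 ≡ 625^2 = 390625 ≡ 825 (mod 1949)
5^16 = (5^8)^2 ≡ 825^2 = 680625 ≡ 424 (mod 1949)
5^24 = 5^16 · 5^8 ≡ 424 · 825 ≡ 929 (mod 1949).

929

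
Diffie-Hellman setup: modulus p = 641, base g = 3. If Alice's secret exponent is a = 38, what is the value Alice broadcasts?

Public value = 3^{38} \pmod{641}.
3^1 ≡ 3 (mod 641)
3^2 = (3^1)^2 ≡ 3^2 = 9 ≡ 9 (mod 641)
3^4 = (3^2)^2 ≡ 9^2 = 81 ≡ 81 (mod 641)
3^8 = (3^4)^2 ≡ 81^2 = 6561 ≡ 151 (mod 641)
3^16 = (3^8)^2 ≡ 151^2 = 22801 ≡ 366 (mod 641)
3^32 = (3^16)^2 ≡ 366^2 = 133956 ≡ 628 (mod 641)
3^38 = 3^32 · 3^4 · 3^2 ≡ 628 · 81 · 9 ≡ 138 (mod 641).

138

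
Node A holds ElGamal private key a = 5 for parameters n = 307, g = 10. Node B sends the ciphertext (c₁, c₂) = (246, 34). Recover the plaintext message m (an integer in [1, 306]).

Shared mask s = c₁^a mod n = 246^5 mod 307.
246^1 ≡ 246 (mod 307)
246^2 = (246^1)^2 ≡ 246^2 = 60516 ≡ 37 (mod 307)
246^4 = (246^2)^2 ≡ 37^2 = 1369 ≡ 141 (mod 307)
246^5 = 246^4 · 246^1 ≡ 141 · 246 ≡ 302 (mod 307).
So s = 302; s⁻¹ ≡ 184 (mod 307).
m = c₂ · s⁻¹ mod 307 = 34 · 184 mod 307 = 116.

116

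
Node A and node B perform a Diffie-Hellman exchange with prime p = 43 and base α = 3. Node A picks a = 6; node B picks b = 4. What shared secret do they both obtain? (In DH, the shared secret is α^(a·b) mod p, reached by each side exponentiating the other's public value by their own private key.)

16

Node A sends A = α^a mod p = 3^6 mod 43.
3^1 ≡ 3 (mod 43)
3^2 = (3^1)^2 ≡ 3^2 = 9 ≡ 9 (mod 43)
3^4 = (3^2)^2 ≡ 9^2 = 81 ≡ 38 (mod 43)
3^6 = 3^4 · 3^2 ≡ 38 · 9 ≡ 41 (mod 43).
So A = 41. Node B then computes K = A^b mod p = 41^4 mod 43.
41^1 ≡ 41 (mod 43)
41^2 = (41^1)^2 ≡ 41^2 = 1681 ≡ 4 (mod 43)
41^4 = (41^2)^2 ≡ 4^2 = 16 ≡ 16 (mod 43)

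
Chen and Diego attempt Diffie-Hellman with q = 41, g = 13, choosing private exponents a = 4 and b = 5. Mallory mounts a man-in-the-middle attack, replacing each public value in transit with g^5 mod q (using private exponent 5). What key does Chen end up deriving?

40

Chen receives Mallory's public value M = 13^5 mod 41 instead of the honest one.
13^1 ≡ 13 (mod 41)
13^2 = (13^1)^2 ≡ 13^2 = 169 ≡ 5 (mod 41)
13^4 = (13^2)^2 ≡ 5^2 = 25 ≡ 25 (mod 41)
13^5 = 13^4 · 13^1 ≡ 25 · 13 ≡ 38 (mod 41).
So M = 38. Chen computes K = M^4 mod 41.
38^1 ≡ 38 (mod 41)
38^2 = (38^1)^2 ≡ 38^2 = 1444 ≡ 9 (mod 41)
38^4 = (38^2)^2 ≡ 9^2 = 81 ≡ 40 (mod 41)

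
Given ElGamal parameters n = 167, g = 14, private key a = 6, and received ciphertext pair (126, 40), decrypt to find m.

Shared mask s = c₁^a mod n = 126^6 mod 167.
126^1 ≡ 126 (mod 167)
126^2 = (126^1)^2 ≡ 126^2 = 15876 ≡ 11 (mod 167)
126^4 = (126^2)^2 ≡ 11^2 = 121 ≡ 121 (mod 167)
126^6 = 126^4 · 126^2 ≡ 121 · 11 ≡ 162 (mod 167).
So s = 162; s⁻¹ ≡ 100 (mod 167).
m = c₂ · s⁻¹ mod 167 = 40 · 100 mod 167 = 159.

159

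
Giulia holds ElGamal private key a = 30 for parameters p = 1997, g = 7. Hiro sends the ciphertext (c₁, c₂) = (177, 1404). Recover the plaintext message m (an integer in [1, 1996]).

Shared mask s = c₁^a mod p = 177^30 mod 1997.
177^1 ≡ 177 (mod 1997)
177^2 = (177^1)^2 ≡ 177^2 = 31329 ≡ 1374 (mod 1997)
177^4 = (177^2)^2 ≡ 1374^2 = 1887876 ≡ 711 (mod 1997)
177^8 = (177^4)^2 ≡ 711^2 = 505521 ≡ 280 (mod 1997)
177^16 = (177^8)^2 ≡ 280^2 = 78400 ≡ 517 (mod 1997)
177^30 = 177^16 · 177^8 · 177^4 · 177^2 ≡ 517 · 280 · 711 · 1374 ≡ 414 (mod 1997).
So s = 414; s⁻¹ ≡ 1915 (mod 1997).
m = c₂ · s⁻¹ mod 1997 = 1404 · 1915 mod 1997 = 698.

698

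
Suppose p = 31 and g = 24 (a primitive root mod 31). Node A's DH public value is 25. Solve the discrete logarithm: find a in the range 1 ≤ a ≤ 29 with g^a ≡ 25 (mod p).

Try successive powers of 24 modulo 31:
24^1 ≡ 24
24^2 ≡ 18
24^3 ≡ 29
24^4 ≡ 14
24^5 ≡ 26
24^6 ≡ 4
24^7 ≡ 3
24^8 ≡ 10
24^9 ≡ 23
24^10 ≡ 25
Found: a = 10.

10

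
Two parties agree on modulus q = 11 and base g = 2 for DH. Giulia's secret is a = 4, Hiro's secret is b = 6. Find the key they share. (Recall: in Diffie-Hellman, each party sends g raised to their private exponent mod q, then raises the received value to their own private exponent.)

Giulia sends A = g^a mod q = 2^4 mod 11.
2^1 ≡ 2 (mod 11)
2^2 = (2^1)^2 ≡ 2^2 = 4 ≡ 4 (mod 11)
2^4 = (2^2)^2 ≡ 4^2 = 16 ≡ 5 (mod 11)
So A = 5. Hiro then computes K = A^b mod q = 5^6 mod 11.
5^1 ≡ 5 (mod 11)
5^2 = (5^1)^2 ≡ 5^2 = 25 ≡ 3 (mod 11)
5^4 = (5^2)^2 ≡ 3^2 = 9 ≡ 9 (mod 11)
5^6 = 5^4 · 5^2 ≡ 9 · 3 ≡ 5 (mod 11).

5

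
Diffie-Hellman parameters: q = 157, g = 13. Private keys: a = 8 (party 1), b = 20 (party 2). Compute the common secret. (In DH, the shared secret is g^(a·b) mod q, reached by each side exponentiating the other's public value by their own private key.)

Party 2 sends B = g^b mod q = 13^20 mod 157.
13^1 ≡ 13 (mod 157)
13^2 = (13^1)^2 ≡ 13^2 = 169 ≡ 12 (mod 157)
13^4 = (13^2)^2 ≡ 12^2 = 144 ≡ 144 (mod 157)
13^8 = (13^4)^2 ≡ 144^2 = 20736 ≡ 12 (mod 157)
13^16 = (13^8)^2 ≡ 12^2 = 144 ≡ 144 (mod 157)
13^20 = 13^16 · 13^4 ≡ 144 · 144 ≡ 12 (mod 157).
So B = 12. Party 1 then computes K = B^a mod q = 12^8 mod 157.
12^1 ≡ 12 (mod 157)
12^2 = (12^1)^2 ≡ 12^2 = 144 ≡ 144 (mod 157)
12^4 = (12^2)^2 ≡ 144^2 = 20736 ≡ 12 (mod 157)
12^8 = (12^4)^2 ≡ 12^2 = 144 ≡ 144 (mod 157)

144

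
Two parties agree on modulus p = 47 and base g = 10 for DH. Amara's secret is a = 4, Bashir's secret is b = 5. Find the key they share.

18

Amara sends A = g^a mod p = 10^4 mod 47.
10^1 ≡ 10 (mod 47)
10^2 = (10^1)^2 ≡ 10^2 = 100 ≡ 6 (mod 47)
10^4 = (10^2)^2 ≡ 6^2 = 36 ≡ 36 (mod 47)
So A = 36. Bashir then computes K = A^b mod p = 36^5 mod 47.
36^1 ≡ 36 (mod 47)
36^2 = (36^1)^2 ≡ 36^2 = 1296 ≡ 27 (mod 47)
36^4 = (36^2)^2 ≡ 27^2 = 729 ≡ 24 (mod 47)
36^5 = 36^4 · 36^1 ≡ 24 · 36 ≡ 18 (mod 47).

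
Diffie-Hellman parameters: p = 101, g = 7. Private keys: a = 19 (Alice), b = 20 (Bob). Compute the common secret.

Alice sends A = g^a mod p = 7^19 mod 101.
7^1 ≡ 7 (mod 101)
7^2 = (7^1)^2 ≡ 7^2 = 49 ≡ 49 (mod 101)
7^4 = (7^2)^2 ≡ 49^2 = 2401 ≡ 78 (mod 101)
7^8 = (7^4)^2 ≡ 78^2 = 6084 ≡ 24 (mod 101)
7^16 = (7^8)^2 ≡ 24^2 = 576 ≡ 71 (mod 101)
7^19 = 7^16 · 7^2 · 7^1 ≡ 71 · 49 · 7 ≡ 12 (mod 101).
So A = 12. Bob then computes K = A^b mod p = 12^20 mod 101.
12^1 ≡ 12 (mod 101)
12^2 = (12^1)^2 ≡ 12^2 = 144 ≡ 43 (mod 101)
12^4 = (12^2)^2 ≡ 43^2 = 1849 ≡ 31 (mod 101)
12^8 = (12^4)^2 ≡ 31^2 = 961 ≡ 52 (mod 101)
12^16 = (12^8)^2 ≡ 52^2 = 2704 ≡ 78 (mod 101)
12^20 = 12^16 · 12^4 ≡ 78 · 31 ≡ 95 (mod 101).

95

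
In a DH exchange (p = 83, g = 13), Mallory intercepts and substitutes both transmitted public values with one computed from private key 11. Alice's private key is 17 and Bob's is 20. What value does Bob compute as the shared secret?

38

Bob receives Mallory's public value M = 13^11 mod 83 instead of the honest one.
13^1 ≡ 13 (mod 83)
13^2 = (13^1)^2 ≡ 13^2 = 169 ≡ 3 (mod 83)
13^4 = (13^2)^2 ≡ 3^2 = 9 ≡ 9 (mod 83)
13^8 = (13^4)^2 ≡ 9^2 = 81 ≡ 81 (mod 83)
13^11 = 13^8 · 13^2 · 13^1 ≡ 81 · 3 · 13 ≡ 5 (mod 83).
So M = 5. Bob computes K = M^20 mod 83.
5^1 ≡ 5 (mod 83)
5^2 = (5^1)^2 ≡ 5^2 = 25 ≡ 25 (mod 83)
5^4 = (5^2)^2 ≡ 25^2 = 625 ≡ 44 (mod 83)
5^8 = (5^4)^2 ≡ 44^2 = 1936 ≡ 27 (mod 83)
5^16 = (5^8)^2 ≡ 27^2 = 729 ≡ 65 (mod 83)
5^20 = 5^16 · 5^4 ≡ 65 · 44 ≡ 38 (mod 83).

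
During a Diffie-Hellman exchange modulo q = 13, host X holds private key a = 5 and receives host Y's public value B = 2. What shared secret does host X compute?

6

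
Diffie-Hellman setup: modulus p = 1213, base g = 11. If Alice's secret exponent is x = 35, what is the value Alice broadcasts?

Public value = 11^35 (mod 1213).
11^1 ≡ 11 (mod 1213)
11^2 = (11^1)^2 ≡ 11^2 = 121 ≡ 121 (mod 1213)
11^4 = (11^2)^2 ≡ 121^2 = 14641 ≡ 85 (mod 1213)
11^8 = (11^4)^2 ≡ 85^2 = 7225 ≡ 1160 (mod 1213)
11^16 = (11^8)^2 ≡ 1160^2 = 1345600 ≡ 383 (mod 1213)
11^32 = (11^16)^2 ≡ 383^2 = 146689 ≡ 1129 (mod 1213)
11^35 = 11^32 · 11^2 · 11^1 ≡ 1129 · 121 · 11 ≡ 1005 (mod 1213).

1005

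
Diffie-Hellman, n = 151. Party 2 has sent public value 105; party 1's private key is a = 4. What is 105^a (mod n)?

4

Shared key K = 105^4 mod 151.
105^1 ≡ 105 (mod 151)
105^2 = (105^1)^2 ≡ 105^2 = 11025 ≡ 2 (mod 151)
105^4 = (105^2)^2 ≡ 2^2 = 4 ≡ 4 (mod 151)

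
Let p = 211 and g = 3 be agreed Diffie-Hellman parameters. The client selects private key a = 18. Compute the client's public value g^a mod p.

13

Public value = 3^18 mod 211.
3^1 ≡ 3 (mod 211)
3^2 = (3^1)^2 ≡ 3^2 = 9 ≡ 9 (mod 211)
3^4 = (3^2)^2 ≡ 9^2 = 81 ≡ 81 (mod 211)
3^8 = (3^4)^2 ≡ 81^2 = 6561 ≡ 20 (mod 211)
3^16 = (3^8)^2 ≡ 20^2 = 400 ≡ 189 (mod 211)
3^18 = 3^16 · 3^2 ≡ 189 · 9 ≡ 13 (mod 211).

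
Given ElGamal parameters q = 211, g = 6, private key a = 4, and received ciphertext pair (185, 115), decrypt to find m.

61

Shared mask s = c₁^a mod q = 185^4 mod 211.
185^1 ≡ 185 (mod 211)
185^2 = (185^1)^2 ≡ 185^2 = 34225 ≡ 43 (mod 211)
185^4 = (185^2)^2 ≡ 43^2 = 1849 ≡ 161 (mod 211)
So s = 161; s⁻¹ ≡ 173 (mod 211).
m = c₂ · s⁻¹ mod 211 = 115 · 173 mod 211 = 61.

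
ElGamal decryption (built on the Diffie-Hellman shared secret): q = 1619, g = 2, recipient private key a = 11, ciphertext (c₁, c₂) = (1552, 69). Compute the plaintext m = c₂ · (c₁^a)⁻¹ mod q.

Shared mask s = c₁^a mod q = 1552^11 mod 1619.
1552^1 ≡ 1552 (mod 1619)
1552^2 = (1552^1)^2 ≡ 1552^2 = 2408704 ≡ 1251 (mod 1619)
1552^4 = (1552^2)^2 ≡ 1251^2 = 1565001 ≡ 1047 (mod 1619)
1552^8 = (1552^4)^2 ≡ 1047^2 = 1096209 ≡ 146 (mod 1619)
1552^11 = 1552^8 · 1552^2 · 1552^1 ≡ 146 · 1251 · 1552 ≡ 739 (mod 1619).
So s = 739; s⁻¹ ≡ 1286 (mod 1619).
m = c₂ · s⁻¹ mod 1619 = 69 · 1286 mod 1619 = 1308.

1308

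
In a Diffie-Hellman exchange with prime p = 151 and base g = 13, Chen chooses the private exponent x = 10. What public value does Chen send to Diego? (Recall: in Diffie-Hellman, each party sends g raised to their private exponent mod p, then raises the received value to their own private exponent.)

105

Public value = 13^10 mod 151.
13^1 ≡ 13 (mod 151)
13^2 = (13^1)^2 ≡ 13^2 = 169 ≡ 18 (mod 151)
13^4 = (13^2)^2 ≡ 18^2 = 324 ≡ 22 (mod 151)
13^8 = (13^4)^2 ≡ 22^2 = 484 ≡ 31 (mod 151)
13^10 = 13^8 · 13^2 ≡ 31 · 18 ≡ 105 (mod 151).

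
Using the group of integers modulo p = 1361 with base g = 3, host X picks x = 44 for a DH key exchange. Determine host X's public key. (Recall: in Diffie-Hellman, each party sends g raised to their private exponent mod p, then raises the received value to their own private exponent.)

57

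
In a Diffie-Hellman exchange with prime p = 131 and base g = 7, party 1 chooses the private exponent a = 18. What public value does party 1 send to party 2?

Public value = 7^18 mod 131.
7^1 ≡ 7 (mod 131)
7^2 = (7^1)^2 ≡ 7^2 = 49 ≡ 49 (mod 131)
7^4 = (7^2)^2 ≡ 49^2 = 2401 ≡ 43 (mod 131)
7^8 = (7^4)^2 ≡ 43^2 = 1849 ≡ 15 (mod 131)
7^16 = (7^8)^2 ≡ 15^2 = 225 ≡ 94 (mod 131)
7^18 = 7^16 · 7^2 ≡ 94 · 49 ≡ 21 (mod 131).

21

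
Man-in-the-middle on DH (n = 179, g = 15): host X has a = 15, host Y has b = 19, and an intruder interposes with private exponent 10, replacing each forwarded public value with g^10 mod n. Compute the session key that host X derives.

19

Host X receives an intruder's public value M = 15^10 mod 179 instead of the honest one.
15^1 ≡ 15 (mod 179)
15^2 = (15^1)^2 ≡ 15^2 = 225 ≡ 46 (mod 179)
15^4 = (15^2)^2 ≡ 46^2 = 2116 ≡ 147 (mod 179)
15^8 = (15^4)^2 ≡ 147^2 = 21609 ≡ 129 (mod 179)
15^10 = 15^8 · 15^2 ≡ 129 · 46 ≡ 27 (mod 179).
So M = 27. Host X computes K = M^15 mod 179.
27^1 ≡ 27 (mod 179)
27^2 = (27^1)^2 ≡ 27^2 = 729 ≡ 13 (mod 179)
27^4 = (27^2)^2 ≡ 13^2 = 169 ≡ 169 (mod 179)
27^8 = (27^4)^2 ≡ 169^2 = 28561 ≡ 100 (mod 179)
27^15 = 27^8 · 27^4 · 27^2 · 27^1 ≡ 100 · 169 · 13 · 27 ≡ 19 (mod 179).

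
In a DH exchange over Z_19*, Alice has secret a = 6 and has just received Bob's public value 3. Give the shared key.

7

Shared key K = 3^6 mod 19.
3^1 ≡ 3 (mod 19)
3^2 = (3^1)^2 ≡ 3^2 = 9 ≡ 9 (mod 19)
3^4 = (3^2)^2 ≡ 9^2 = 81 ≡ 5 (mod 19)
3^6 = 3^4 · 3^2 ≡ 5 · 9 ≡ 7 (mod 19).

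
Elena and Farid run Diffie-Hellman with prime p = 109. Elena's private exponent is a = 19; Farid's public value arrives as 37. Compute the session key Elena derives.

Shared key K = 37^19 mod 109.
37^1 ≡ 37 (mod 109)
37^2 = (37^1)^2 ≡ 37^2 = 1369 ≡ 61 (mod 109)
37^4 = (37^2)^2 ≡ 61^2 = 3721 ≡ 15 (mod 109)
37^8 = (37^4)^2 ≡ 15^2 = 225 ≡ 7 (mod 109)
37^16 = (37^8)^2 ≡ 7^2 = 49 ≡ 49 (mod 109)
37^19 = 37^16 · 37^2 · 37^1 ≡ 49 · 61 · 37 ≡ 67 (mod 109).

67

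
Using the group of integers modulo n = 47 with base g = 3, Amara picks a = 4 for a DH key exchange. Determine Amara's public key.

Public value = 3^4 mod 47.
3^1 ≡ 3 (mod 47)
3^2 = (3^1)^2 ≡ 3^2 = 9 ≡ 9 (mod 47)
3^4 = (3^2)^2 ≡ 9^2 = 81 ≡ 34 (mod 47)

34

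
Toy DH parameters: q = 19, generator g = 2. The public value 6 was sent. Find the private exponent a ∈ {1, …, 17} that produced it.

Try successive powers of 2 modulo 19:
2^1 ≡ 2
2^2 ≡ 4
2^3 ≡ 8
2^4 ≡ 16
2^5 ≡ 13
2^6 ≡ 7
2^7 ≡ 14
2^8 ≡ 9
2^9 ≡ 18
2^10 ≡ 17
2^11 ≡ 15
2^12 ≡ 11
2^13 ≡ 3
2^14 ≡ 6
Found: a = 14.

14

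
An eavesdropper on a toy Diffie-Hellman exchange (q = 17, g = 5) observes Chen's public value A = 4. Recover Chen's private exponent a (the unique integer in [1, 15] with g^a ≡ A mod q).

12

Try successive powers of 5 modulo 17:
5^1 ≡ 5
5^2 ≡ 8
5^3 ≡ 6
5^4 ≡ 13
5^5 ≡ 14
5^6 ≡ 2
5^7 ≡ 10
5^8 ≡ 16
5^9 ≡ 12
5^10 ≡ 9
5^11 ≡ 11
5^12 ≡ 4
Found: a = 12.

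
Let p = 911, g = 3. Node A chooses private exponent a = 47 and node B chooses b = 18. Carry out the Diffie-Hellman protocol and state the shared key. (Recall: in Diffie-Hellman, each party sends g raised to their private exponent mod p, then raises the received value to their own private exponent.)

Node A sends A = g^a mod p = 3^47 mod 911.
3^1 ≡ 3 (mod 911)
3^2 = (3^1)^2 ≡ 3^2 = 9 ≡ 9 (mod 911)
3^4 = (3^2)^2 ≡ 9^2 = 81 ≡ 81 (mod 911)
3^8 = (3^4)^2 ≡ 81^2 = 6561 ≡ 184 (mod 911)
3^16 = (3^8)^2 ≡ 184^2 = 33856 ≡ 149 (mod 911)
3^32 = (3^16)^2 ≡ 149^2 = 22201 ≡ 337 (mod 911)
3^47 = 3^32 · 3^8 · 3^4 · 3^2 · 3^1 ≡ 337 · 184 · 81 · 9 · 3 ≡ 36 (mod 911).
So A = 36. Node B then computes K = A^b mod p = 36^18 mod 911.
36^1 ≡ 36 (mod 911)
36^2 = (36^1)^2 ≡ 36^2 = 1296 ≡ 385 (mod 911)
36^4 = (36^2)^2 ≡ 385^2 = 148225 ≡ 643 (mod 911)
36^8 = (36^4)^2 ≡ 643^2 = 413449 ≡ 766 (mod 911)
36^16 = (36^8)^2 ≡ 766^2 = 586756 ≡ 72 (mod 911)
36^18 = 36^16 · 36^2 ≡ 72 · 385 ≡ 390 (mod 911).

390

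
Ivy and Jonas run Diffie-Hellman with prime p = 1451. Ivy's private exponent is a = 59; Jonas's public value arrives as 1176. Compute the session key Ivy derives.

477

Shared key K = 1176^59 mod 1451.
1176^1 ≡ 1176 (mod 1451)
1176^2 = (1176^1)^2 ≡ 1176^2 = 1382976 ≡ 173 (mod 1451)
1176^4 = (1176^2)^2 ≡ 173^2 = 29929 ≡ 909 (mod 1451)
1176^8 = (1176^4)^2 ≡ 909^2 = 826281 ≡ 662 (mod 1451)
1176^16 = (1176^8)^2 ≡ 662^2 = 438244 ≡ 42 (mod 1451)
1176^32 = (1176^16)^2 ≡ 42^2 = 1764 ≡ 313 (mod 1451)
1176^59 = 1176^32 · 1176^16 · 1176^8 · 1176^2 · 1176^1 ≡ 313 · 42 · 662 · 173 · 1176 ≡ 477 (mod 1451).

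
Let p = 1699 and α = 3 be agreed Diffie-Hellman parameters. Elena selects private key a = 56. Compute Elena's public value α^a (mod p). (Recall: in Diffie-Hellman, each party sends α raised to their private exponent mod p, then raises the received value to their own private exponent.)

888

Public value = 3^56 (mod 1699).
3^1 ≡ 3 (mod 1699)
3^2 = (3^1)^2 ≡ 3^2 = 9 ≡ 9 (mod 1699)
3^4 = (3^2)^2 ≡ 9^2 = 81 ≡ 81 (mod 1699)
3^8 = (3^4)^2 ≡ 81^2 = 6561 ≡ 1464 (mod 1699)
3^16 = (3^8)^2 ≡ 1464^2 = 2143296 ≡ 857 (mod 1699)
3^32 = (3^16)^2 ≡ 857^2 = 734449 ≡ 481 (mod 1699)
3^56 = 3^32 · 3^16 · 3^8 ≡ 481 · 857 · 1464 ≡ 888 (mod 1699).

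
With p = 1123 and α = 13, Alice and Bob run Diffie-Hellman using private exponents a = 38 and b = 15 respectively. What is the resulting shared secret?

Bob sends B = α^b mod p = 13^15 mod 1123.
13^1 ≡ 13 (mod 1123)
13^2 = (13^1)^2 ≡ 13^2 = 169 ≡ 169 (mod 1123)
13^4 = (13^2)^2 ≡ 169^2 = 28561 ≡ 486 (mod 1123)
13^8 = (13^4)^2 ≡ 486^2 = 236196 ≡ 366 (mod 1123)
13^15 = 13^8 · 13^4 · 13^2 · 13^1 ≡ 366 · 486 · 169 · 13 ≡ 802 (mod 1123).
So B = 802. Alice then computes K = B^a mod p = 802^38 mod 1123.
802^1 ≡ 802 (mod 1123)
802^2 = (802^1)^2 ≡ 802^2 = 643204 ≡ 848 (mod 1123)
802^4 = (802^2)^2 ≡ 848^2 = 719104 ≡ 384 (mod 1123)
802^8 = (802^4)^2 ≡ 384^2 = 147456 ≡ 343 (mod 1123)
802^16 = (802^8)^2 ≡ 343^2 = 117649 ≡ 857 (mod 1123)
802^32 = (802^16)^2 ≡ 857^2 = 734449 ≡ 7 (mod 1123)
802^38 = 802^32 · 802^4 · 802^2 ≡ 7 · 384 · 848 ≡ 857 (mod 1123).

857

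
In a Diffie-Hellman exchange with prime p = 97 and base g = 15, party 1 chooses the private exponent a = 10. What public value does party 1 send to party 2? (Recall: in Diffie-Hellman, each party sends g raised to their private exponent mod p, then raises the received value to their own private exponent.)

Public value = 15^10 (mod 97).
15^1 ≡ 15 (mod 97)
15^2 = (15^1)^2 ≡ 15^2 = 225 ≡ 31 (mod 97)
15^4 = (15^2)^2 ≡ 31^2 = 961 ≡ 88 (mod 97)
15^8 = (15^4)^2 ≡ 88^2 = 7744 ≡ 81 (mod 97)
15^10 = 15^8 · 15^2 ≡ 81 · 31 ≡ 86 (mod 97).

86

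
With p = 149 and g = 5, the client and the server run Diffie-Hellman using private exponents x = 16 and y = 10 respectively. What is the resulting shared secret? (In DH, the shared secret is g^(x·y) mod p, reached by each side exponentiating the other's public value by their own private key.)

102

The client sends A = g^x mod p = 5^16 mod 149.
5^1 ≡ 5 (mod 149)
5^2 = (5^1)^2 ≡ 5^2 = 25 ≡ 25 (mod 149)
5^4 = (5^2)^2 ≡ 25^2 = 625 ≡ 29 (mod 149)
5^8 = (5^4)^2 ≡ 29^2 = 841 ≡ 96 (mod 149)
5^16 = (5^8)^2 ≡ 96^2 = 9216 ≡ 127 (mod 149)
So A = 127. The server then computes K = A^y mod p = 127^10 mod 149.
127^1 ≡ 127 (mod 149)
127^2 = (127^1)^2 ≡ 127^2 = 16129 ≡ 37 (mod 149)
127^4 = (127^2)^2 ≡ 37^2 = 1369 ≡ 28 (mod 149)
127^8 = (127^4)^2 ≡ 28^2 = 784 ≡ 39 (mod 149)
127^10 = 127^8 · 127^2 ≡ 39 · 37 ≡ 102 (mod 149).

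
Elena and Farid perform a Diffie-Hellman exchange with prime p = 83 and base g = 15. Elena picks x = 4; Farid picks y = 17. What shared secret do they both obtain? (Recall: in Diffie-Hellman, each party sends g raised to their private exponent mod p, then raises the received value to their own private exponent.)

Elena sends A = g^x mod p = 15^4 mod 83.
15^1 ≡ 15 (mod 83)
15^2 = (15^1)^2 ≡ 15^2 = 225 ≡ 59 (mod 83)
15^4 = (15^2)^2 ≡ 59^2 = 3481 ≡ 78 (mod 83)
So A = 78. Farid then computes K = A^y mod p = 78^17 mod 83.
78^1 ≡ 78 (mod 83)
78^2 = (78^1)^2 ≡ 78^2 = 6084 ≡ 25 (mod 83)
78^4 = (78^2)^2 ≡ 25^2 = 625 ≡ 44 (mod 83)
78^8 = (78^4)^2 ≡ 44^2 = 1936 ≡ 27 (mod 83)
78^16 = (78^8)^2 ≡ 27^2 = 729 ≡ 65 (mod 83)
78^17 = 78^16 · 78^1 ≡ 65 · 78 ≡ 7 (mod 83).

7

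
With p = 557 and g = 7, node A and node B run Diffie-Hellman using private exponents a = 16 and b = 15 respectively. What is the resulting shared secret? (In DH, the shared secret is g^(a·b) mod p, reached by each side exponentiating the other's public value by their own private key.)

131

Node A sends A = g^a mod p = 7^16 mod 557.
7^1 ≡ 7 (mod 557)
7^2 = (7^1)^2 ≡ 7^2 = 49 ≡ 49 (mod 557)
7^4 = (7^2)^2 ≡ 49^2 = 2401 ≡ 173 (mod 557)
7^8 = (7^4)^2 ≡ 173^2 = 29929 ≡ 408 (mod 557)
7^16 = (7^8)^2 ≡ 408^2 = 166464 ≡ 478 (mod 557)
So A = 478. Node B then computes K = A^b mod p = 478^15 mod 557.
478^1 ≡ 478 (mod 557)
478^2 = (478^1)^2 ≡ 478^2 = 228484 ≡ 114 (mod 557)
478^4 = (478^2)^2 ≡ 114^2 = 12996 ≡ 185 (mod 557)
478^8 = (478^4)^2 ≡ 185^2 = 34225 ≡ 248 (mod 557)
478^15 = 478^8 · 478^4 · 478^2 · 478^1 ≡ 248 · 185 · 114 · 478 ≡ 131 (mod 557).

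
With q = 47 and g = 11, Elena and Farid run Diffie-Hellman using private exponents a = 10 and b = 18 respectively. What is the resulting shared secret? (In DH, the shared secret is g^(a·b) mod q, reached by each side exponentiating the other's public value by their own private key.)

2

Farid sends B = g^b mod q = 11^18 mod 47.
11^1 ≡ 11 (mod 47)
11^2 = (11^1)^2 ≡ 11^2 = 121 ≡ 27 (mod 47)
11^4 = (11^2)^2 ≡ 27^2 = 729 ≡ 24 (mod 47)
11^8 = (11^4)^2 ≡ 24^2 = 576 ≡ 12 (mod 47)
11^16 = (11^8)^2 ≡ 12^2 = 144 ≡ 3 (mod 47)
11^18 = 11^16 · 11^2 ≡ 3 · 27 ≡ 34 (mod 47).
So B = 34. Elena then computes K = B^a mod q = 34^10 mod 47.
34^1 ≡ 34 (mod 47)
34^2 = (34^1)^2 ≡ 34^2 = 1156 ≡ 28 (mod 47)
34^4 = (34^2)^2 ≡ 28^2 = 784 ≡ 32 (mod 47)
34^8 = (34^4)^2 ≡ 32^2 = 1024 ≡ 37 (mod 47)
34^10 = 34^8 · 34^2 ≡ 37 · 28 ≡ 2 (mod 47).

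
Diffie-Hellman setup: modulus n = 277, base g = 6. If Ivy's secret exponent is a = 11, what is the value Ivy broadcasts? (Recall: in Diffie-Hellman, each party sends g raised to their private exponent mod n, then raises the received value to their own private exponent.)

184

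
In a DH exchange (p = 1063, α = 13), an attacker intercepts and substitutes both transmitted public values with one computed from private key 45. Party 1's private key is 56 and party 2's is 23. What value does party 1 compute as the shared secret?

Party 1 receives an attacker's public value M = 13^45 mod 1063 instead of the honest one.
13^1 ≡ 13 (mod 1063)
13^2 = (13^1)^2 ≡ 13^2 = 169 ≡ 169 (mod 1063)
13^4 = (13^2)^2 ≡ 169^2 = 28561 ≡ 923 (mod 1063)
13^8 = (13^4)^2 ≡ 923^2 = 851929 ≡ 466 (mod 1063)
13^16 = (13^8)^2 ≡ 466^2 = 217156 ≡ 304 (mod 1063)
13^32 = (13^16)^2 ≡ 304^2 = 92416 ≡ 998 (mod 1063)
13^45 = 13^32 · 13^8 · 13^4 · 13^1 ≡ 998 · 466 · 923 · 13 ≡ 620 (mod 1063).
So M = 620. Party 1 computes K = M^56 mod 1063.
620^1 ≡ 620 (mod 1063)
620^2 = (620^1)^2 ≡ 620^2 = 384400 ≡ 657 (mod 1063)
620^4 = (620^2)^2 ≡ 657^2 = 431649 ≡ 71 (mod 1063)
620^8 = (620^4)^2 ≡ 71^2 = 5041 ≡ 789 (mod 1063)
620^16 = (620^8)^2 ≡ 789^2 = 622521 ≡ 666 (mod 1063)
620^32 = (620^16)^2 ≡ 666^2 = 443556 ≡ 285 (mod 1063)
620^56 = 620^32 · 620^16 · 620^8 ≡ 285 · 666 · 789 ≡ 398 (mod 1063).

398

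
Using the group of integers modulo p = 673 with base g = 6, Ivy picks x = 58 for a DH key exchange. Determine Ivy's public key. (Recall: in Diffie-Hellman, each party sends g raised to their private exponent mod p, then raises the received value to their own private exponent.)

Public value = 6^58 mod 673.
6^1 ≡ 6 (mod 673)
6^2 = (6^1)^2 ≡ 6^2 = 36 ≡ 36 (mod 673)
6^4 = (6^2)^2 ≡ 36^2 = 1296 ≡ 623 (mod 673)
6^8 = (6^4)^2 ≡ 623^2 = 388129 ≡ 481 (mod 673)
6^16 = (6^8)^2 ≡ 481^2 = 231361 ≡ 522 (mod 673)
6^32 = (6^16)^2 ≡ 522^2 = 272484 ≡ 592 (mod 673)
6^58 = 6^32 · 6^16 · 6^8 · 6^2 ≡ 592 · 522 · 481 · 36 ≡ 242 (mod 673).

242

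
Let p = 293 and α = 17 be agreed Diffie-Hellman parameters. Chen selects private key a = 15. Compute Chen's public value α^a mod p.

Public value = 17^15 mod 293.
17^1 ≡ 17 (mod 293)
17^2 = (17^1)^2 ≡ 17^2 = 289 ≡ 289 (mod 293)
17^4 = (17^2)^2 ≡ 289^2 = 83521 ≡ 16 (mod 293)
17^8 = (17^4)^2 ≡ 16^2 = 256 ≡ 256 (mod 293)
17^15 = 17^8 · 17^4 · 17^2 · 17^1 ≡ 256 · 16 · 289 · 17 ≡ 115 (mod 293).

115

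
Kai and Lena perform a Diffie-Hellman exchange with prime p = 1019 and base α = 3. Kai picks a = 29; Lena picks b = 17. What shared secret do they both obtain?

12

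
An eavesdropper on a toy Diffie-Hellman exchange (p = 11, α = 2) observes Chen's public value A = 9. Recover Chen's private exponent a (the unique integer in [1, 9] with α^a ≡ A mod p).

Try successive powers of 2 modulo 11:
2^1 ≡ 2
2^2 ≡ 4
2^3 ≡ 8
2^4 ≡ 5
2^5 ≡ 10
2^6 ≡ 9
Found: a = 6.

6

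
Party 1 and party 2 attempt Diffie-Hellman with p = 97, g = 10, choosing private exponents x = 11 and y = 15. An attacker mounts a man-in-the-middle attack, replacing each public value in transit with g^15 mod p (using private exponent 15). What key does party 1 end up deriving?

46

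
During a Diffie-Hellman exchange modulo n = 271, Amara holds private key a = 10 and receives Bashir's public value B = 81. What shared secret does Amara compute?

242

Shared key K = 81^10 mod 271.
81^1 ≡ 81 (mod 271)
81^2 = (81^1)^2 ≡ 81^2 = 6561 ≡ 57 (mod 271)
81^4 = (81^2)^2 ≡ 57^2 = 3249 ≡ 268 (mod 271)
81^8 = (81^4)^2 ≡ 268^2 = 71824 ≡ 9 (mod 271)
81^10 = 81^8 · 81^2 ≡ 9 · 57 ≡ 242 (mod 271).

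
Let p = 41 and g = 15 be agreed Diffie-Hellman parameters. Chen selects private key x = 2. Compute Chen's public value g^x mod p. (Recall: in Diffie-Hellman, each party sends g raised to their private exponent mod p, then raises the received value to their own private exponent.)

20

Public value = 15^2 mod 41.
15^1 ≡ 15 (mod 41)
15^2 = (15^1)^2 ≡ 15^2 = 225 ≡ 20 (mod 41)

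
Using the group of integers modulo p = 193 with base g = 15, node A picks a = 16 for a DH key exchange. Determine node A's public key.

49

Public value = 15^16 mod 193.
15^1 ≡ 15 (mod 193)
15^2 = (15^1)^2 ≡ 15^2 = 225 ≡ 32 (mod 193)
15^4 = (15^2)^2 ≡ 32^2 = 1024 ≡ 59 (mod 193)
15^8 = (15^4)^2 ≡ 59^2 = 3481 ≡ 7 (mod 193)
15^16 = (15^8)^2 ≡ 7^2 = 49 ≡ 49 (mod 193)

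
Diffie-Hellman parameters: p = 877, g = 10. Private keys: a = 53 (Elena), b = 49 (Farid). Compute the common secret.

837

Elena sends A = g^a mod p = 10^53 mod 877.
10^1 ≡ 10 (mod 877)
10^2 = (10^1)^2 ≡ 10^2 = 100 ≡ 100 (mod 877)
10^4 = (10^2)^2 ≡ 100^2 = 10000 ≡ 353 (mod 877)
10^8 = (10^4)^2 ≡ 353^2 = 124609 ≡ 75 (mod 877)
10^16 = (10^8)^2 ≡ 75^2 = 5625 ≡ 363 (mod 877)
10^32 = (10^16)^2 ≡ 363^2 = 131769 ≡ 219 (mod 877)
10^53 = 10^32 · 10^16 · 10^4 · 10^1 ≡ 219 · 363 · 353 · 10 ≡ 196 (mod 877).
So A = 196. Farid then computes K = A^b mod p = 196^49 mod 877.
196^1 ≡ 196 (mod 877)
196^2 = (196^1)^2 ≡ 196^2 = 38416 ≡ 705 (mod 877)
196^4 = (196^2)^2 ≡ 705^2 = 497025 ≡ 643 (mod 877)
196^8 = (196^4)^2 ≡ 643^2 = 413449 ≡ 382 (mod 877)
196^16 = (196^8)^2 ≡ 382^2 = 145924 ≡ 342 (mod 877)
196^32 = (196^16)^2 ≡ 342^2 = 116964 ≡ 323 (mod 877)
196^49 = 196^32 · 196^16 · 196^1 ≡ 323 · 342 · 196 ≡ 837 (mod 877).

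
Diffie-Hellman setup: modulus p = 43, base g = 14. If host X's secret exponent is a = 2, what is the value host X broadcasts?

24

Public value = 14^2 (mod 43).
14^1 ≡ 14 (mod 43)
14^2 = (14^1)^2 ≡ 14^2 = 196 ≡ 24 (mod 43)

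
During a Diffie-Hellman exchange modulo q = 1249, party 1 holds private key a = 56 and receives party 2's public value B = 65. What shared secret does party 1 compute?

83

Shared key K = 65^56 mod 1249.
65^1 ≡ 65 (mod 1249)
65^2 = (65^1)^2 ≡ 65^2 = 4225 ≡ 478 (mod 1249)
65^4 = (65^2)^2 ≡ 478^2 = 228484 ≡ 1166 (mod 1249)
65^8 = (65^4)^2 ≡ 1166^2 = 1359556 ≡ 644 (mod 1249)
65^16 = (65^8)^2 ≡ 644^2 = 414736 ≡ 68 (mod 1249)
65^32 = (65^16)^2 ≡ 68^2 = 4624 ≡ 877 (mod 1249)
65^56 = 65^32 · 65^16 · 65^8 ≡ 877 · 68 · 644 ≡ 83 (mod 1249).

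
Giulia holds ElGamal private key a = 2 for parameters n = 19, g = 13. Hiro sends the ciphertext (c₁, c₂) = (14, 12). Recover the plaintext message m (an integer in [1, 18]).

2

Shared mask s = c₁^a mod n = 14^2 mod 19.
14^1 ≡ 14 (mod 19)
14^2 = (14^1)^2 ≡ 14^2 = 196 ≡ 6 (mod 19)
So s = 6; s⁻¹ ≡ 16 (mod 19).
m = c₂ · s⁻¹ mod 19 = 12 · 16 mod 19 = 2.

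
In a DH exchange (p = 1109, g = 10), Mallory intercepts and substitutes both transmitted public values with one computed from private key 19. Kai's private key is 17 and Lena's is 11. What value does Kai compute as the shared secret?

714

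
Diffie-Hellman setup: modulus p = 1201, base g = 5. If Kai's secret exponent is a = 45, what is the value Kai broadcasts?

228

Public value = 5^{45} \pmod{1201}.
5^1 ≡ 5 (mod 1201)
5^2 = (5^1)^2 ≡ 5^2 = 25 ≡ 25 (mod 1201)
5^4 = (5^2)^2 ≡ 25^2 = 625 ≡ 625 (mod 1201)
5^8 = (5^4)^2 ≡ 625^2 = 390625 ≡ 300 (mod 1201)
5^16 = (5^8)^2 ≡ 300^2 = 90000 ≡ 1126 (mod 1201)
5^32 = (5^16)^2 ≡ 1126^2 = 1267876 ≡ 821 (mod 1201)
5^45 = 5^32 · 5^8 · 5^4 · 5^1 ≡ 821 · 300 · 625 · 5 ≡ 228 (mod 1201).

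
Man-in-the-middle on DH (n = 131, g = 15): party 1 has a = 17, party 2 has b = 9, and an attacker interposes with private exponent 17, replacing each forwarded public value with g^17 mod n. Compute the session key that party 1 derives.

74

Party 1 receives an attacker's public value M = 15^17 mod 131 instead of the honest one.
15^1 ≡ 15 (mod 131)
15^2 = (15^1)^2 ≡ 15^2 = 225 ≡ 94 (mod 131)
15^4 = (15^2)^2 ≡ 94^2 = 8836 ≡ 59 (mod 131)
15^8 = (15^4)^2 ≡ 59^2 = 3481 ≡ 75 (mod 131)
15^16 = (15^8)^2 ≡ 75^2 = 5625 ≡ 123 (mod 131)
15^17 = 15^16 · 15^1 ≡ 123 · 15 ≡ 11 (mod 131).
So M = 11. Party 1 computes K = M^17 mod 131.
11^1 ≡ 11 (mod 131)
11^2 = (11^1)^2 ≡ 11^2 = 121 ≡ 121 (mod 131)
11^4 = (11^2)^2 ≡ 121^2 = 14641 ≡ 100 (mod 131)
11^8 = (11^4)^2 ≡ 100^2 = 10000 ≡ 44 (mod 131)
11^16 = (11^8)^2 ≡ 44^2 = 1936 ≡ 102 (mod 131)
11^17 = 11^16 · 11^1 ≡ 102 · 11 ≡ 74 (mod 131).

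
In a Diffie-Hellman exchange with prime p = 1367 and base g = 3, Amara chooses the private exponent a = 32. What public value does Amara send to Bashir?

945

Public value = 3^32 mod 1367.
3^1 ≡ 3 (mod 1367)
3^2 = (3^1)^2 ≡ 3^2 = 9 ≡ 9 (mod 1367)
3^4 = (3^2)^2 ≡ 9^2 = 81 ≡ 81 (mod 1367)
3^8 = (3^4)^2 ≡ 81^2 = 6561 ≡ 1093 (mod 1367)
3^16 = (3^8)^2 ≡ 1093^2 = 1194649 ≡ 1258 (mod 1367)
3^32 = (3^16)^2 ≡ 1258^2 = 1582564 ≡ 945 (mod 1367)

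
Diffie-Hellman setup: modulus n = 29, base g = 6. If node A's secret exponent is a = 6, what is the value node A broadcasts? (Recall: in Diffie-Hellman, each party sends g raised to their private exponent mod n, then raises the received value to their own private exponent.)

24

Public value = 6^6 (mod 29).
6^1 ≡ 6 (mod 29)
6^2 = (6^1)^2 ≡ 6^2 = 36 ≡ 7 (mod 29)
6^4 = (6^2)^2 ≡ 7^2 = 49 ≡ 20 (mod 29)
6^6 = 6^4 · 6^2 ≡ 20 · 7 ≡ 24 (mod 29).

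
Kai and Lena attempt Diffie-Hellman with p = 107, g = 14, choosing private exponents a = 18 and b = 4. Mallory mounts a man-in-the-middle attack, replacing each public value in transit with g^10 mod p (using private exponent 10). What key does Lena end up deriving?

Lena receives Mallory's public value M = 14^10 mod 107 instead of the honest one.
14^1 ≡ 14 (mod 107)
14^2 = (14^1)^2 ≡ 14^2 = 196 ≡ 89 (mod 107)
14^4 = (14^2)^2 ≡ 89^2 = 7921 ≡ 3 (mod 107)
14^8 = (14^4)^2 ≡ 3^2 = 9 ≡ 9 (mod 107)
14^10 = 14^8 · 14^2 ≡ 9 · 89 ≡ 52 (mod 107).
So M = 52. Lena computes K = M^4 mod 107.
52^1 ≡ 52 (mod 107)
52^2 = (52^1)^2 ≡ 52^2 = 2704 ≡ 29 (mod 107)
52^4 = (52^2)^2 ≡ 29^2 = 841 ≡ 92 (mod 107)

92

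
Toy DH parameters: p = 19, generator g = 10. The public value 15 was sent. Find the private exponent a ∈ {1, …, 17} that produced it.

Try successive powers of 10 modulo 19:
10^1 ≡ 10
10^2 ≡ 5
10^3 ≡ 12
10^4 ≡ 6
10^5 ≡ 3
10^6 ≡ 11
10^7 ≡ 15
Found: a = 7.

7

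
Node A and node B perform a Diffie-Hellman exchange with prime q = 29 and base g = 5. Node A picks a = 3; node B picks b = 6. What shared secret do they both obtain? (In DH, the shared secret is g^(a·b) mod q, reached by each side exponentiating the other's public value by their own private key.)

16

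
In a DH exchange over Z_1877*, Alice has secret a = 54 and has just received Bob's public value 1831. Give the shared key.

22

Shared key K = 1831^54 mod 1877.
1831^1 ≡ 1831 (mod 1877)
1831^2 = (1831^1)^2 ≡ 1831^2 = 3352561 ≡ 239 (mod 1877)
1831^4 = (1831^2)^2 ≡ 239^2 = 57121 ≡ 811 (mod 1877)
1831^8 = (1831^4)^2 ≡ 811^2 = 657721 ≡ 771 (mod 1877)
1831^16 = (1831^8)^2 ≡ 771^2 = 594441 ≡ 1309 (mod 1877)
1831^32 = (1831^16)^2 ≡ 1309^2 = 1713481 ≡ 1657 (mod 1877)
1831^54 = 1831^32 · 1831^16 · 1831^4 · 1831^2 ≡ 1657 · 1309 · 811 · 239 ≡ 22 (mod 1877).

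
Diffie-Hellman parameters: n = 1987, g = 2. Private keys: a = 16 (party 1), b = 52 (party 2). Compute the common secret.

Party 2 sends B = g^b mod n = 2^52 mod 1987.
2^1 ≡ 2 (mod 1987)
2^2 = (2^1)^2 ≡ 2^2 = 4 ≡ 4 (mod 1987)
2^4 = (2^2)^2 ≡ 4^2 = 16 ≡ 16 (mod 1987)
2^8 = (2^4)^2 ≡ 16^2 = 256 ≡ 256 (mod 1987)
2^16 = (2^8)^2 ≡ 256^2 = 65536 ≡ 1952 (mod 1987)
2^32 = (2^16)^2 ≡ 1952^2 = 3810304 ≡ 1225 (mod 1987)
2^52 = 2^32 · 2^16 · 2^4 ≡ 1225 · 1952 · 16 ≡ 1502 (mod 1987).
So B = 1502. Party 1 then computes K = B^a mod n = 1502^16 mod 1987.
1502^1 ≡ 1502 (mod 1987)
1502^2 = (1502^1)^2 ≡ 1502^2 = 2256004 ≡ 759 (mod 1987)
1502^4 = (1502^2)^2 ≡ 759^2 = 576081 ≡ 1838 (mod 1987)
1502^8 = (1502^4)^2 ≡ 1838^2 = 3378244 ≡ 344 (mod 1987)
1502^16 = (1502^8)^2 ≡ 344^2 = 118336 ≡ 1103 (mod 1987)

1103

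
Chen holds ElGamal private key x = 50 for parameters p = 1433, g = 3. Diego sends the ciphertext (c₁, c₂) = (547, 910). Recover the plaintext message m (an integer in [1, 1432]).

1314

Shared mask s = c₁^x mod p = 547^50 mod 1433.
547^1 ≡ 547 (mod 1433)
547^2 = (547^1)^2 ≡ 547^2 = 299209 ≡ 1145 (mod 1433)
547^4 = (547^2)^2 ≡ 1145^2 = 1311025 ≡ 1263 (mod 1433)
547^8 = (547^4)^2 ≡ 1263^2 = 1595169 ≡ 240 (mod 1433)
547^16 = (547^8)^2 ≡ 240^2 = 57600 ≡ 280 (mod 1433)
547^32 = (547^16)^2 ≡ 280^2 = 78400 ≡ 1018 (mod 1433)
547^50 = 547^32 · 547^16 · 547^2 ≡ 1018 · 280 · 1145 ≡ 751 (mod 1433).
So s = 751; s⁻¹ ≡ 540 (mod 1433).
m = c₂ · s⁻¹ mod 1433 = 910 · 540 mod 1433 = 1314.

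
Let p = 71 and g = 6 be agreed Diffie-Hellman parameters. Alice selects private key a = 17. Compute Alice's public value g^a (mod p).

Public value = 6^17 (mod 71).
6^1 ≡ 6 (mod 71)
6^2 = (6^1)^2 ≡ 6^2 = 36 ≡ 36 (mod 71)
6^4 = (6^2)^2 ≡ 36^2 = 1296 ≡ 18 (mod 71)
6^8 = (6^4)^2 ≡ 18^2 = 324 ≡ 40 (mod 71)
6^16 = (6^8)^2 ≡ 40^2 = 1600 ≡ 38 (mod 71)
6^17 = 6^16 · 6^1 ≡ 38 · 6 ≡ 15 (mod 71).

15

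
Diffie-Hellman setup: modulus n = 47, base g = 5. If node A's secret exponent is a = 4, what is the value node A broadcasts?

14

Public value = 5^4 (mod 47).
5^1 ≡ 5 (mod 47)
5^2 = (5^1)^2 ≡ 5^2 = 25 ≡ 25 (mod 47)
5^4 = (5^2)^2 ≡ 25^2 = 625 ≡ 14 (mod 47)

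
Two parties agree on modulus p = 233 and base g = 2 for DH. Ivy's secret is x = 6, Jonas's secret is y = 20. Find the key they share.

16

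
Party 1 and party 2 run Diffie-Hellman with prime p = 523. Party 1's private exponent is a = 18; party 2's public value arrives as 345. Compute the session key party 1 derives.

Shared key K = 345^18 mod 523.
345^1 ≡ 345 (mod 523)
345^2 = (345^1)^2 ≡ 345^2 = 119025 ≡ 304 (mod 523)
345^4 = (345^2)^2 ≡ 304^2 = 92416 ≡ 368 (mod 523)
345^8 = (345^4)^2 ≡ 368^2 = 135424 ≡ 490 (mod 523)
345^16 = (345^8)^2 ≡ 490^2 = 240100 ≡ 43 (mod 523)
345^18 = 345^16 · 345^2 ≡ 43 · 304 ≡ 520 (mod 523).

520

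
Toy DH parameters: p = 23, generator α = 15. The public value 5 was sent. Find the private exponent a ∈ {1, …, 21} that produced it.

13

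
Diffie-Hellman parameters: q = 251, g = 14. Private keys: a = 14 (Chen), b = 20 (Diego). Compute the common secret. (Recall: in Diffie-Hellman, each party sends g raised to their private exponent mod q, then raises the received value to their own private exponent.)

Diego sends B = g^b mod q = 14^20 mod 251.
14^1 ≡ 14 (mod 251)
14^2 = (14^1)^2 ≡ 14^2 = 196 ≡ 196 (mod 251)
14^4 = (14^2)^2 ≡ 196^2 = 38416 ≡ 13 (mod 251)
14^8 = (14^4)^2 ≡ 13^2 = 169 ≡ 169 (mod 251)
14^16 = (14^8)^2 ≡ 169^2 = 28561 ≡ 198 (mod 251)
14^20 = 14^16 · 14^4 ≡ 198 · 13 ≡ 64 (mod 251).
So B = 64. Chen then computes K = B^a mod q = 64^14 mod 251.
64^1 ≡ 64 (mod 251)
64^2 = (64^1)^2 ≡ 64^2 = 4096 ≡ 80 (mod 251)
64^4 = (64^2)^2 ≡ 80^2 = 6400 ≡ 125 (mod 251)
64^8 = (64^4)^2 ≡ 125^2 = 15625 ≡ 63 (mod 251)
64^14 = 64^8 · 64^4 · 64^2 ≡ 63 · 125 · 80 ≡ 241 (mod 251).

241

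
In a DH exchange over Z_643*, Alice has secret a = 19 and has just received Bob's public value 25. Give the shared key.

Shared key K = 25^19 mod 643.
25^1 ≡ 25 (mod 643)
25^2 = (25^1)^2 ≡ 25^2 = 625 ≡ 625 (mod 643)
25^4 = (25^2)^2 ≡ 625^2 = 390625 ≡ 324 (mod 643)
25^8 = (25^4)^2 ≡ 324^2 = 104976 ≡ 167 (mod 643)
25^16 = (25^8)^2 ≡ 167^2 = 27889 ≡ 240 (mod 643)
25^19 = 25^16 · 25^2 · 25^1 ≡ 240 · 625 · 25 ≡ 24 (mod 643).

24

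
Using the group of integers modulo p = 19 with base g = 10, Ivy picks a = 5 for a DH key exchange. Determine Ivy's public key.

Public value = 10^5 mod 19.
10^1 ≡ 10 (mod 19)
10^2 = (10^1)^2 ≡ 10^2 = 100 ≡ 5 (mod 19)
10^4 = (10^2)^2 ≡ 5^2 = 25 ≡ 6 (mod 19)
10^5 = 10^4 · 10^1 ≡ 6 · 10 ≡ 3 (mod 19).

3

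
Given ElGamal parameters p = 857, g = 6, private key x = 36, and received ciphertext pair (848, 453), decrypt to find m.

Shared mask s = c₁^x mod p = 848^36 mod 857.
848^1 ≡ 848 (mod 857)
848^2 = (848^1)^2 ≡ 848^2 = 719104 ≡ 81 (mod 857)
848^4 = (848^2)^2 ≡ 81^2 = 6561 ≡ 562 (mod 857)
848^8 = (848^4)^2 ≡ 562^2 = 315844 ≡ 468 (mod 857)
848^16 = (848^8)^2 ≡ 468^2 = 219024 ≡ 489 (mod 857)
848^32 = (848^16)^2 ≡ 489^2 = 239121 ≡ 18 (mod 857)
848^36 = 848^32 · 848^4 ≡ 18 · 562 ≡ 689 (mod 857).
So s = 689; s⁻¹ ≡ 454 (mod 857).
m = c₂ · s⁻¹ mod 857 = 453 · 454 mod 857 = 839.

839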